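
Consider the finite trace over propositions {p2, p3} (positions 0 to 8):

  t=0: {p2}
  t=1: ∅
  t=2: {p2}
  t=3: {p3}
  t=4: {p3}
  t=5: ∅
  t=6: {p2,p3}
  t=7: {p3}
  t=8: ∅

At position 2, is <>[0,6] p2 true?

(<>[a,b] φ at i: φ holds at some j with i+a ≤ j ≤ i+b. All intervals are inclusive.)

Check p2 at each j in [2,8]:
  j=2: true
  j=3: false
  j=4: false
  j=5: false
  j=6: true
  j=7: false
  j=8: false
Found at j=2 → formula holds.

True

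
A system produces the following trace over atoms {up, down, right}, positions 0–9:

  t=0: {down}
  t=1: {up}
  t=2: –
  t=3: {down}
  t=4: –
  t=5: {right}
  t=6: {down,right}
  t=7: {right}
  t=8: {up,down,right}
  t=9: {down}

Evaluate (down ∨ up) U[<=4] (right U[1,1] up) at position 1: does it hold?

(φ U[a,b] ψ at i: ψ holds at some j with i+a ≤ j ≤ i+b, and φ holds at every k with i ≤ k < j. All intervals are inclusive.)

Need some j in [1,5] with (right U[1,1] up), and (down ∨ up) at every k in [1,j-1].
  j=1: (right U[1,1] up) — fails.
  j=2: (right U[1,1] up) — fails.
  j=3: (right U[1,1] up) — fails.
  j=4: (right U[1,1] up) — fails.
  j=5: (right U[1,1] up) — fails.
No j in the window works → until fails.

No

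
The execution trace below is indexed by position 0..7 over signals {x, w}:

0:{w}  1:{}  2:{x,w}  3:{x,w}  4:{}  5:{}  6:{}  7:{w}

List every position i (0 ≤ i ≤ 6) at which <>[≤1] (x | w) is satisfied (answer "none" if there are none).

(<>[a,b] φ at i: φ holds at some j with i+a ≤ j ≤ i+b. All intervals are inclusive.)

Evaluate at each i in [0,6]:
  i=0: ✓ (witness j=0)
  i=1: ✓ (witness j=2)
  i=2: ✓ (witness j=2)
  i=3: ✓ (witness j=3)
  i=4: ✗ (none in [4,5])
  i=5: ✗ (none in [5,6])
  i=6: ✓ (witness j=7)

0, 1, 2, 3, 6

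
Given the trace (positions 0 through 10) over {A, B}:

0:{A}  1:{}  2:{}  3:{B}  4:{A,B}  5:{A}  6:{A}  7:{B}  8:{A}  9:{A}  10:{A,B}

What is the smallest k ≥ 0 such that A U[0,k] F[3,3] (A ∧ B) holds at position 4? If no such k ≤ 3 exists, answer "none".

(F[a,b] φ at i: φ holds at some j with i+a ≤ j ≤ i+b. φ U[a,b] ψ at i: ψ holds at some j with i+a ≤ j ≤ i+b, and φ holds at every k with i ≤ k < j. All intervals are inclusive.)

Need earliest j ≥ 4 with F[3,3] (A ∧ B), and A at every k in [4,j-1].
  j=4: rhs fails.
  j=5: rhs fails.
  j=6: rhs fails.
  j=7: rhs holds; lhs holds on [4,6]. k = 3.

3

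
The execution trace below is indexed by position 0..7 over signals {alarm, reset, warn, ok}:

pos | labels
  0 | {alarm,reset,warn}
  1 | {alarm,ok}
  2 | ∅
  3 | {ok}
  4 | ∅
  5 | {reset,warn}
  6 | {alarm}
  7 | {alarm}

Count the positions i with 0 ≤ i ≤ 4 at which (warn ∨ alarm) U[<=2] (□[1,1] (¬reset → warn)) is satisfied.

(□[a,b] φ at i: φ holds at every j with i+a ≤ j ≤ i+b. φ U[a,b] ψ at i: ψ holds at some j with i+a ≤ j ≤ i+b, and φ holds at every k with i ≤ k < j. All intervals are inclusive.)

1

Evaluate at each i in [0,4]:
  i=0: ✗ (no rhs in [0,2])
  i=1: ✗ (no rhs in [1,3])
  i=2: ✗ (lhs fails at k=2 before rhs at j=4)
  i=3: ✗ (lhs fails at k=3 before rhs at j=4)
  i=4: ✓ (rhs at j=4)
Positions where it holds: {4} → 1.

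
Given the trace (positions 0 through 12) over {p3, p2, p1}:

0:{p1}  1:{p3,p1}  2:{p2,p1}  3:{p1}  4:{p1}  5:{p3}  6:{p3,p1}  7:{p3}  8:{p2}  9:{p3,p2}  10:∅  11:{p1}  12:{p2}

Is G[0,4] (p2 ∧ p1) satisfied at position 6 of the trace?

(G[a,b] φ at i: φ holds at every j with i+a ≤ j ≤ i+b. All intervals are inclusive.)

Check (p2 ∧ p1) at every j in [6,10]:
  j=6: false
  j=7: false
  j=8: false
  j=9: false
  j=10: false
Fails at j=6 → formula fails.

Does not hold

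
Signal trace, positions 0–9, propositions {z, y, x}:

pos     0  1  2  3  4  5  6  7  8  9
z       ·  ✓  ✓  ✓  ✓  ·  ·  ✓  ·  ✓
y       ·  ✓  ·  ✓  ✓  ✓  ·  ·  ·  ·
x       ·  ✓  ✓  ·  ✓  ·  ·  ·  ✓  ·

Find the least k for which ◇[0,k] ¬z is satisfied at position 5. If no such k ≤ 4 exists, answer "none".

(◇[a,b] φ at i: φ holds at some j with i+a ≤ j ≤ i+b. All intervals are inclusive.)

0

Scan j = 5,6,… for ¬z:
  j=5: holds
First hit at j=5, so smallest k = 5-5 = 0.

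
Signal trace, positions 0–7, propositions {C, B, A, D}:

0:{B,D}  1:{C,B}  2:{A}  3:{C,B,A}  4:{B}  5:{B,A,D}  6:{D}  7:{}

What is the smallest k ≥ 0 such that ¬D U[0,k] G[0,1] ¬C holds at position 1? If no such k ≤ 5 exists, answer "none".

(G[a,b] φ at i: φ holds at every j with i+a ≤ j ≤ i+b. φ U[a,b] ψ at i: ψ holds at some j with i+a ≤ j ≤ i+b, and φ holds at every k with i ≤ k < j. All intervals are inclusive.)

3

Need earliest j ≥ 1 with G[0,1] ¬C, and ¬D at every k in [1,j-1].
  j=1: rhs fails.
  j=2: rhs fails.
  j=3: rhs fails.
  j=4: rhs holds; lhs holds on [1,3]. k = 3.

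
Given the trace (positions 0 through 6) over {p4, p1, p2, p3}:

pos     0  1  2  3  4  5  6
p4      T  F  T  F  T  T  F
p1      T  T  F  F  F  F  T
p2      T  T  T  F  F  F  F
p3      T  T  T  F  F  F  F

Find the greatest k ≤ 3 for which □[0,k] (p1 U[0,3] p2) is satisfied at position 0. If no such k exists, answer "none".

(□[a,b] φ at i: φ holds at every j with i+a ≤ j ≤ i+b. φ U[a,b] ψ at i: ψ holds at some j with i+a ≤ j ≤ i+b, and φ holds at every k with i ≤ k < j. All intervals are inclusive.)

(p1 U[0,3] p2) must hold from j=0 onward; find where it first fails.
  j=0: holds
  j=1: holds
  j=2: holds
  j=3: fails
Holds on [0,2], so largest k = 2.

2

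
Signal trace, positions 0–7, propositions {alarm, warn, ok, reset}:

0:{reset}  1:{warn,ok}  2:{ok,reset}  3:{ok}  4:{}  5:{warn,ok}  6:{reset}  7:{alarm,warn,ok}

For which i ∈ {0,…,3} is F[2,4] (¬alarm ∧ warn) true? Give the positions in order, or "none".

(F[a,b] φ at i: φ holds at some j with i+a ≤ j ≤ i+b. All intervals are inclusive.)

Evaluate at each i in [0,3]:
  i=0: ✗ (none in [2,4])
  i=1: ✓ (witness j=5)
  i=2: ✓ (witness j=5)
  i=3: ✓ (witness j=5)

1, 2, 3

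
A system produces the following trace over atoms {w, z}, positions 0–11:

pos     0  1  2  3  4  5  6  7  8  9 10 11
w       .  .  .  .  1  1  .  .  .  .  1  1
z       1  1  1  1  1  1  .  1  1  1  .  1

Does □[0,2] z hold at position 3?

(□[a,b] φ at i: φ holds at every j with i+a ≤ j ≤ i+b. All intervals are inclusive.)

True

Check z at every j in [3,5]:
  j=3: true
  j=4: true
  j=5: true
All positions satisfy it → formula holds.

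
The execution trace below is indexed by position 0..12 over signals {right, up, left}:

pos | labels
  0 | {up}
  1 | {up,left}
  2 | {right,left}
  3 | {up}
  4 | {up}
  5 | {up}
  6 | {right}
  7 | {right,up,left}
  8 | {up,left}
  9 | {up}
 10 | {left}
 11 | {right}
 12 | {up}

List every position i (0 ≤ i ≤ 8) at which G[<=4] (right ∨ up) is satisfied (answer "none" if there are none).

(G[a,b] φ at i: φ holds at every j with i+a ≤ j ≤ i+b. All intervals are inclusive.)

Evaluate at each i in [0,8]:
  i=0: ✓ (all of [0,4])
  i=1: ✓ (all of [1,5])
  i=2: ✓ (all of [2,6])
  i=3: ✓ (all of [3,7])
  i=4: ✓ (all of [4,8])
  i=5: ✓ (all of [5,9])
  i=6: ✗ (fails at j=10)
  i=7: ✗ (fails at j=10)
  i=8: ✗ (fails at j=10)

0, 1, 2, 3, 4, 5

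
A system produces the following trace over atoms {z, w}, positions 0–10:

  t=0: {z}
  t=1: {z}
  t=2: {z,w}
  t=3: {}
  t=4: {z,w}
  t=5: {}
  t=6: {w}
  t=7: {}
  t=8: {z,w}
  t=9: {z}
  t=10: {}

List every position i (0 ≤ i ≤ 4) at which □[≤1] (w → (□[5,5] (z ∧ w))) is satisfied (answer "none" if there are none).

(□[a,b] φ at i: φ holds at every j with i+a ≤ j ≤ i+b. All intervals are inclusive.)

Evaluate at each i in [0,4]:
  i=0: ✓ (all of [0,1])
  i=1: ✗ (fails at j=2)
  i=2: ✗ (fails at j=2)
  i=3: ✗ (fails at j=4)
  i=4: ✗ (fails at j=4)

0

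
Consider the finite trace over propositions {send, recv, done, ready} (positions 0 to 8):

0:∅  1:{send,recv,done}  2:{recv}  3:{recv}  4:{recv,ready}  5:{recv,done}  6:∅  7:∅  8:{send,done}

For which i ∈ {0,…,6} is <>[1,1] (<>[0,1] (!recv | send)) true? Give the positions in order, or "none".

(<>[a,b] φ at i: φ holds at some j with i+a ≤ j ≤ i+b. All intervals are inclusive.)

Evaluate at each i in [0,6]:
  i=0: ✓ (witness j=1)
  i=1: ✗ (none in [2,2])
  i=2: ✗ (none in [3,3])
  i=3: ✗ (none in [4,4])
  i=4: ✓ (witness j=5)
  i=5: ✓ (witness j=6)
  i=6: ✓ (witness j=7)

0, 4, 5, 6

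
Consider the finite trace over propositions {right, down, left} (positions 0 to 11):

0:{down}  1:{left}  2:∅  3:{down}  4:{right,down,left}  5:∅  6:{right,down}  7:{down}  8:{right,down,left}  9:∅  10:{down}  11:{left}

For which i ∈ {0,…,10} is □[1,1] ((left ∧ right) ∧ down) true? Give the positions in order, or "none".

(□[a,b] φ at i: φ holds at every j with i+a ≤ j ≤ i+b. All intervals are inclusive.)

Evaluate at each i in [0,10]:
  i=0: ✗ (fails at j=1)
  i=1: ✗ (fails at j=2)
  i=2: ✗ (fails at j=3)
  i=3: ✓ (all of [4,4])
  i=4: ✗ (fails at j=5)
  i=5: ✗ (fails at j=6)
  i=6: ✗ (fails at j=7)
  i=7: ✓ (all of [8,8])
  i=8: ✗ (fails at j=9)
  i=9: ✗ (fails at j=10)
  i=10: ✗ (fails at j=11)

3, 7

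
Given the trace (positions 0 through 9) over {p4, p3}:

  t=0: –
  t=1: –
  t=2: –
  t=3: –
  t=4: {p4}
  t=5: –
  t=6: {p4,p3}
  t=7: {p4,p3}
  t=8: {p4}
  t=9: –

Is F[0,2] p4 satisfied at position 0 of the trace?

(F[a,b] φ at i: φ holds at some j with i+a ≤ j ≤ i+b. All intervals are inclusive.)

No

Check p4 at each j in [0,2]:
  j=0: false
  j=1: false
  j=2: false
No position in the window satisfies it → formula fails.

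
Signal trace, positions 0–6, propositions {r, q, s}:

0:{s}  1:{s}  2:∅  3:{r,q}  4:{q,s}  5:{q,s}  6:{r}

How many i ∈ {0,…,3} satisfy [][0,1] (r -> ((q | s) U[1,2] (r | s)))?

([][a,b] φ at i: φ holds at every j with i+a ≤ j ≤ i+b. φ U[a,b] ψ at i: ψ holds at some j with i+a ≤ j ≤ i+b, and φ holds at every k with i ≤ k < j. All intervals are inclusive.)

Evaluate at each i in [0,3]:
  i=0: ✓ (all of [0,1])
  i=1: ✓ (all of [1,2])
  i=2: ✓ (all of [2,3])
  i=3: ✓ (all of [3,4])
Positions where it holds: {0, 1, 2, 3} → 4.

4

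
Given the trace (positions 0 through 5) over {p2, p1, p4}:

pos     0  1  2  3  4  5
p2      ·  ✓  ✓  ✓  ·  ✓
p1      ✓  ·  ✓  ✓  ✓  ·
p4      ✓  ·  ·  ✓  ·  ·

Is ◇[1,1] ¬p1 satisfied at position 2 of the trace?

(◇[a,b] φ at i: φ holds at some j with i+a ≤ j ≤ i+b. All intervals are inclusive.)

Check ¬p1 at each j in [3,3]:
  j=3: false
No position in the window satisfies it → formula fails.

No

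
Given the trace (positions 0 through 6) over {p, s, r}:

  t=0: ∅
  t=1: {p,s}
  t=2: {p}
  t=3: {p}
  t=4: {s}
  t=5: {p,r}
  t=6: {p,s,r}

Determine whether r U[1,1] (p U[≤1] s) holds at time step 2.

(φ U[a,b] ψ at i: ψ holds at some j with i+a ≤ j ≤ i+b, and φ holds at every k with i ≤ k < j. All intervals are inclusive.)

Need some j in [3,3] with (p U[≤1] s), and r at every k in [2,j-1].
  j=3: (p U[≤1] s) holds, but r fails at k=2 → not this j.
No j in the window works → until fails.

Does not hold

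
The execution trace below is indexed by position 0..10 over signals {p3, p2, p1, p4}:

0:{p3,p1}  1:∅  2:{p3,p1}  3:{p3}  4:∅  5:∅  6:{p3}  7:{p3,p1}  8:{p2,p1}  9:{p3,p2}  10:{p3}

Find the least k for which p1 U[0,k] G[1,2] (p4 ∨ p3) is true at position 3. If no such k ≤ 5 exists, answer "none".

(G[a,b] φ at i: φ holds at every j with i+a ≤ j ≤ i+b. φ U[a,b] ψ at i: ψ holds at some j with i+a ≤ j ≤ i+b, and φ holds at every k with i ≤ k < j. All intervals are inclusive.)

none

Need earliest j ≥ 3 with G[1,2] (p4 ∨ p3), and p1 at every k in [3,j-1].
  j=3: rhs fails.
  j=4: rhs fails.
  j=5: rhs holds but lhs fails at k=3.
  j=6: rhs fails.
  j=7: rhs fails.
  j=8: rhs holds but lhs fails at k=3.
No witness within the range → none.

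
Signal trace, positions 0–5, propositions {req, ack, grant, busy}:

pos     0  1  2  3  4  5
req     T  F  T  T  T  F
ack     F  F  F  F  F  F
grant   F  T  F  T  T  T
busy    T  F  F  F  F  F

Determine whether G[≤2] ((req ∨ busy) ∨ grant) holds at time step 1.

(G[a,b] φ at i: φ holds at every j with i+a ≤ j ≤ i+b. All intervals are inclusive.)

True

Check ((req ∨ busy) ∨ grant) at every j in [1,3]:
  j=1: true
  j=2: true
  j=3: true
All positions satisfy it → formula holds.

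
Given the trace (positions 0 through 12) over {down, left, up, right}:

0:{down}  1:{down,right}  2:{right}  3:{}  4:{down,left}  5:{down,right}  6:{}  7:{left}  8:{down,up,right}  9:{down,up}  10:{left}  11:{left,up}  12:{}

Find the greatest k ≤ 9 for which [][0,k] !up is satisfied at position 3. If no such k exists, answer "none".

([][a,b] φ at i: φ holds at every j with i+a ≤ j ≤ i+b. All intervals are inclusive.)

!up must hold from j=3 onward; find where it first fails.
  j=3: holds
  j=4: holds
  j=5: holds
  j=6: holds
  j=7: holds
  j=8: fails
Holds on [3,7], so largest k = 4.

4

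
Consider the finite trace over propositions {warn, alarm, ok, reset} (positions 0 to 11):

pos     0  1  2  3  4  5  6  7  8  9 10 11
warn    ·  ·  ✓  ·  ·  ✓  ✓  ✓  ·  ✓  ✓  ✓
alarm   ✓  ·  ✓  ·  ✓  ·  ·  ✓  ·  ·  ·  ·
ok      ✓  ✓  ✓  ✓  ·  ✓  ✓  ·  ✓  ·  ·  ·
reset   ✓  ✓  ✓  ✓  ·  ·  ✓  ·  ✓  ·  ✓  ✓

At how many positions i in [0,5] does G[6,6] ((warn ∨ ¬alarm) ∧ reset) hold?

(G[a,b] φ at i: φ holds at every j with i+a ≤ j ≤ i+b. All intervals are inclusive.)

4

Evaluate at each i in [0,5]:
  i=0: ✓ (all of [6,6])
  i=1: ✗ (fails at j=7)
  i=2: ✓ (all of [8,8])
  i=3: ✗ (fails at j=9)
  i=4: ✓ (all of [10,10])
  i=5: ✓ (all of [11,11])
Positions where it holds: {0, 2, 4, 5} → 4.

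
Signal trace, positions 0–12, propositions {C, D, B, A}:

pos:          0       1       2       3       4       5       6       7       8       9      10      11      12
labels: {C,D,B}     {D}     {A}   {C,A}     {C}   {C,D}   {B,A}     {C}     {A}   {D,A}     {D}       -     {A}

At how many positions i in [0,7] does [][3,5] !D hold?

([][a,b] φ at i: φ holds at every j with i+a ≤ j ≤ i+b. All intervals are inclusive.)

Evaluate at each i in [0,7]:
  i=0: ✗ (fails at j=5)
  i=1: ✗ (fails at j=5)
  i=2: ✗ (fails at j=5)
  i=3: ✓ (all of [6,8])
  i=4: ✗ (fails at j=9)
  i=5: ✗ (fails at j=9)
  i=6: ✗ (fails at j=9)
  i=7: ✗ (fails at j=10)
Positions where it holds: {3} → 1.

1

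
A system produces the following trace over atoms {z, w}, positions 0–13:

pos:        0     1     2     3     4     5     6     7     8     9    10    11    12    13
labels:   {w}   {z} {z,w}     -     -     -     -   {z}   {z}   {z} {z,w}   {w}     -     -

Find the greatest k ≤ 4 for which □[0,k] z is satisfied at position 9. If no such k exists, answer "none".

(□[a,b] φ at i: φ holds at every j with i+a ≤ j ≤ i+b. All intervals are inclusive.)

1

z must hold from j=9 onward; find where it first fails.
  j=9: holds
  j=10: holds
  j=11: fails
Holds on [9,10], so largest k = 1.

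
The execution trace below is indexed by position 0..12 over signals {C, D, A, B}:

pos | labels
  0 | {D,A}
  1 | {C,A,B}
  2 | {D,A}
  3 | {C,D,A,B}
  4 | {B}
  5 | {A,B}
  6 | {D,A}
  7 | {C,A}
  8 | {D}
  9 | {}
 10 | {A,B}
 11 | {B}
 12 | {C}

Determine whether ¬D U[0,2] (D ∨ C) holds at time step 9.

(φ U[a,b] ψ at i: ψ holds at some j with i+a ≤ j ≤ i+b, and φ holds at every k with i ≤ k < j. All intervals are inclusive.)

Need some j in [9,11] with (D ∨ C), and ¬D at every k in [9,j-1].
  j=9: (D ∨ C) false.
  j=10: (D ∨ C) false.
  j=11: (D ∨ C) false.
No j in the window works → until fails.

False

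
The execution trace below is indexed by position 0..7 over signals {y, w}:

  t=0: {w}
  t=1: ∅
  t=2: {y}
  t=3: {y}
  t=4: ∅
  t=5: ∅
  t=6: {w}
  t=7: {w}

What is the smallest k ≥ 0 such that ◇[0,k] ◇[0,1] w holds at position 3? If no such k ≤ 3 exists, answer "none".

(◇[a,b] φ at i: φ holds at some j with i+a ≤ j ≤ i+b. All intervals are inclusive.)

2

Scan j = 3,4,… for ◇[0,1] w:
  j=3: fails
  j=4: fails
  j=5: holds
First hit at j=5, so smallest k = 5-3 = 2.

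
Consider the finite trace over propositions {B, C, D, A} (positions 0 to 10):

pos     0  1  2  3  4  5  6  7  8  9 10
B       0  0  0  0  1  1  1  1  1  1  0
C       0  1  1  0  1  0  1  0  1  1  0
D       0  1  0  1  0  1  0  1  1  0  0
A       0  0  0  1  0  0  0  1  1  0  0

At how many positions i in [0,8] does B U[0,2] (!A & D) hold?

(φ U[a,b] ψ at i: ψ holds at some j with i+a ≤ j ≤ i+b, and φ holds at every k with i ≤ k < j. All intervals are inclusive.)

3

Evaluate at each i in [0,8]:
  i=0: ✗ (lhs fails at k=0 before rhs at j=1)
  i=1: ✓ (rhs at j=1)
  i=2: ✗ (no rhs in [2,4])
  i=3: ✗ (lhs fails at k=3 before rhs at j=5)
  i=4: ✓ (rhs at j=5; lhs holds on [4,4])
  i=5: ✓ (rhs at j=5)
  i=6: ✗ (no rhs in [6,8])
  i=7: ✗ (no rhs in [7,9])
  i=8: ✗ (no rhs in [8,10])
Positions where it holds: {1, 4, 5} → 3.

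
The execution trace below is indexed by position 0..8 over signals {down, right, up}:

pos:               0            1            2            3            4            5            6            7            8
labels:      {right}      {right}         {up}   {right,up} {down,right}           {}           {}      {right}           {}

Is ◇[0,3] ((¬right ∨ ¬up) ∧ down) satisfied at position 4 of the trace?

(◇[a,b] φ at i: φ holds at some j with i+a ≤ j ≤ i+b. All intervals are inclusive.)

Holds

Check ((¬right ∨ ¬up) ∧ down) at each j in [4,7]:
  j=4: true
  j=5: false
  j=6: false
  j=7: false
Found at j=4 → formula holds.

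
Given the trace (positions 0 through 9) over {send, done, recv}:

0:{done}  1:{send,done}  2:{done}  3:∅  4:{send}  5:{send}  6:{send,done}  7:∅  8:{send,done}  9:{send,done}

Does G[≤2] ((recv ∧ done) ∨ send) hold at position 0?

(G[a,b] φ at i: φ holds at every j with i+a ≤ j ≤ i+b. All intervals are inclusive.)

Check ((recv ∧ done) ∨ send) at every j in [0,2]:
  j=0: false
  j=1: true
  j=2: false
Fails at j=0 → formula fails.

Does not hold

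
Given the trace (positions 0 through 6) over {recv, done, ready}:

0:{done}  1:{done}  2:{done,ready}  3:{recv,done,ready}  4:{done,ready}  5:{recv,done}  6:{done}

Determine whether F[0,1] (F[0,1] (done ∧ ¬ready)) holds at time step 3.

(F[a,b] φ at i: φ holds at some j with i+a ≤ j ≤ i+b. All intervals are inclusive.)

Check F[0,1] (done ∧ ¬ready) at each j in [3,4]:
  j=3: fails (none in [3,4])
  j=4: holds (witness at 5)
Found at j=4 → formula holds.

Yes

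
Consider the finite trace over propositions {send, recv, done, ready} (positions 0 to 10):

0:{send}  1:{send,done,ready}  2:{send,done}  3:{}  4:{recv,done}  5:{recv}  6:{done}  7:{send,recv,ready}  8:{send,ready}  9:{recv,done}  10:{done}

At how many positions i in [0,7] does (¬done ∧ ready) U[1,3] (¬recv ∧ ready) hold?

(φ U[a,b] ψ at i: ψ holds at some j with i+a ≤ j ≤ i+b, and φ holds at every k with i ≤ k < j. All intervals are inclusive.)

Evaluate at each i in [0,7]:
  i=0: ✗ (lhs fails at k=0 before rhs at j=1)
  i=1: ✗ (no rhs in [2,4])
  i=2: ✗ (no rhs in [3,5])
  i=3: ✗ (no rhs in [4,6])
  i=4: ✗ (no rhs in [5,7])
  i=5: ✗ (lhs fails at k=5 before rhs at j=8)
  i=6: ✗ (lhs fails at k=6 before rhs at j=8)
  i=7: ✓ (rhs at j=8; lhs holds on [7,7])
Positions where it holds: {7} → 1.

1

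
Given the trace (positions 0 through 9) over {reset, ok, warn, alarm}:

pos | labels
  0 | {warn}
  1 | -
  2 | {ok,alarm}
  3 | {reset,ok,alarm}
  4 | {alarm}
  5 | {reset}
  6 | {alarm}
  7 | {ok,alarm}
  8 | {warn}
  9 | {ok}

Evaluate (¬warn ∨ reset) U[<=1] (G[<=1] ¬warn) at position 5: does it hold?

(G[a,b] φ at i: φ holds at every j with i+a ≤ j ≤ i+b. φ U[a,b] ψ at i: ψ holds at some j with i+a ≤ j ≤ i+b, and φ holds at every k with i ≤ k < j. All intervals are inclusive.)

Need some j in [5,6] with G[<=1] ¬warn, and (¬warn ∨ reset) at every k in [5,j-1].
  j=5: G[<=1] ¬warn holds; no prefix to check → satisfied.

Yes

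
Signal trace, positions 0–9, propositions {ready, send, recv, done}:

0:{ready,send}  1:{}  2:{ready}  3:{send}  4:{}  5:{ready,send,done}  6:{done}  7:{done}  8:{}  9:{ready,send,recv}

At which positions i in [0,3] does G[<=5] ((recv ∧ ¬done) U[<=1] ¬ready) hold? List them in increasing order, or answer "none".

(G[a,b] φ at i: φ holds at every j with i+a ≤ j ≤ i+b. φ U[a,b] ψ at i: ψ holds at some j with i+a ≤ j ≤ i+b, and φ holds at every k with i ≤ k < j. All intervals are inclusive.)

Evaluate at each i in [0,3]:
  i=0: ✗ (fails at j=0)
  i=1: ✗ (fails at j=2)
  i=2: ✗ (fails at j=2)
  i=3: ✗ (fails at j=5)

none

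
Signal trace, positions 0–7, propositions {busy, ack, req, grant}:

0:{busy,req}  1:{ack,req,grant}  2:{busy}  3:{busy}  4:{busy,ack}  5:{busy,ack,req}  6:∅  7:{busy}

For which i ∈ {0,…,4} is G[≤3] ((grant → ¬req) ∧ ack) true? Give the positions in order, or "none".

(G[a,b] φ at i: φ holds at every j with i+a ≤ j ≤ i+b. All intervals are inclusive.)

none

Evaluate at each i in [0,4]:
  i=0: ✗ (fails at j=0)
  i=1: ✗ (fails at j=1)
  i=2: ✗ (fails at j=2)
  i=3: ✗ (fails at j=3)
  i=4: ✗ (fails at j=6)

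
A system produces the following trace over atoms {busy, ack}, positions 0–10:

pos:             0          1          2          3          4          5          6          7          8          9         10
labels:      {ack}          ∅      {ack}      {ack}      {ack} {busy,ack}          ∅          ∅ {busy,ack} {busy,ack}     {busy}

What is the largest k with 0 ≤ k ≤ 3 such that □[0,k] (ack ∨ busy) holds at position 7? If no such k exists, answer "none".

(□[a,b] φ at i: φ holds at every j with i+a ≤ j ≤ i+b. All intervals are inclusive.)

(ack ∨ busy) must hold from j=7 onward; find where it first fails.
  j=7: fails → no k works.

none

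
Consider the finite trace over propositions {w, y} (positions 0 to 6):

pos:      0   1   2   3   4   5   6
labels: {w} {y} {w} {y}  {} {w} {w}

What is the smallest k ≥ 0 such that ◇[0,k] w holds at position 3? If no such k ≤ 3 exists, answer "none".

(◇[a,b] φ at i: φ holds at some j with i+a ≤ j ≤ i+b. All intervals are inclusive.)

Scan j = 3,4,… for w:
  j=3: fails
  j=4: fails
  j=5: holds
First hit at j=5, so smallest k = 5-3 = 2.

2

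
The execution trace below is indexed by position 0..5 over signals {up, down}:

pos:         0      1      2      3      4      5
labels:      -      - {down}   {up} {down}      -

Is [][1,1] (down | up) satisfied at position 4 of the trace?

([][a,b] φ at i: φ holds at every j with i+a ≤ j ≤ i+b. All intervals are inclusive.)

False

Check (down | up) at every j in [5,5]:
  j=5: false
Fails at j=5 → formula fails.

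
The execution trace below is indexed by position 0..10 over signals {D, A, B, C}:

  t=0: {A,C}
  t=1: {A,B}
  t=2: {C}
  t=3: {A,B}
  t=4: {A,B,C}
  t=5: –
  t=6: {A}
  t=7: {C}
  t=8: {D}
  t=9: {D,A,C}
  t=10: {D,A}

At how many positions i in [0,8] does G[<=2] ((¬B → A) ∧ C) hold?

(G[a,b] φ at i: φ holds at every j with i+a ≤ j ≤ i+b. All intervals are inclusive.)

0

Evaluate at each i in [0,8]:
  i=0: ✗ (fails at j=1)
  i=1: ✗ (fails at j=1)
  i=2: ✗ (fails at j=2)
  i=3: ✗ (fails at j=3)
  i=4: ✗ (fails at j=5)
  i=5: ✗ (fails at j=5)
  i=6: ✗ (fails at j=6)
  i=7: ✗ (fails at j=7)
  i=8: ✗ (fails at j=8)
Positions where it holds: {} → 0.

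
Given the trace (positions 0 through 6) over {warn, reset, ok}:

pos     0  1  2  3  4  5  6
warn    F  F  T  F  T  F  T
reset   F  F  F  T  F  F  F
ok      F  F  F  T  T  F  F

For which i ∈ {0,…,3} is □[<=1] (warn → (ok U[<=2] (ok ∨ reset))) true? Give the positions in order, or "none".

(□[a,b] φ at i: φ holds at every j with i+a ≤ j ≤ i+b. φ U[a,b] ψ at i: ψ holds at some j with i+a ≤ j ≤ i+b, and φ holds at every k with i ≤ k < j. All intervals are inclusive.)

Evaluate at each i in [0,3]:
  i=0: ✓ (all of [0,1])
  i=1: ✗ (fails at j=2)
  i=2: ✗ (fails at j=2)
  i=3: ✓ (all of [3,4])

0, 3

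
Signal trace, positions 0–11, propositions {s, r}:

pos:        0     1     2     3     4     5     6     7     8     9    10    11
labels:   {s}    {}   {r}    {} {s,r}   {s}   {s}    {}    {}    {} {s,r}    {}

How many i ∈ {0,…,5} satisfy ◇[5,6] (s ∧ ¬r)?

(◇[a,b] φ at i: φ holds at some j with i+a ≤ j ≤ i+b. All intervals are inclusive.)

Evaluate at each i in [0,5]:
  i=0: ✓ (witness j=5)
  i=1: ✓ (witness j=6)
  i=2: ✗ (none in [7,8])
  i=3: ✗ (none in [8,9])
  i=4: ✗ (none in [9,10])
  i=5: ✗ (none in [10,11])
Positions where it holds: {0, 1} → 2.

2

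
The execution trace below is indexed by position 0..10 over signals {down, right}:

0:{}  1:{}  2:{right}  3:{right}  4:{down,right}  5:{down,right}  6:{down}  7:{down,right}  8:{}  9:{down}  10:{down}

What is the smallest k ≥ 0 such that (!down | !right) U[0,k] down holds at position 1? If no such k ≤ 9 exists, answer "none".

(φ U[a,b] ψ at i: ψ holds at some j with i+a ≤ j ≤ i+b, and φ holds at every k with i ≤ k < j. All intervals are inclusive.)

3

Need earliest j ≥ 1 with down, and (!down | !right) at every k in [1,j-1].
  j=1: rhs fails.
  j=2: rhs fails.
  j=3: rhs fails.
  j=4: rhs holds; lhs holds on [1,3]. k = 3.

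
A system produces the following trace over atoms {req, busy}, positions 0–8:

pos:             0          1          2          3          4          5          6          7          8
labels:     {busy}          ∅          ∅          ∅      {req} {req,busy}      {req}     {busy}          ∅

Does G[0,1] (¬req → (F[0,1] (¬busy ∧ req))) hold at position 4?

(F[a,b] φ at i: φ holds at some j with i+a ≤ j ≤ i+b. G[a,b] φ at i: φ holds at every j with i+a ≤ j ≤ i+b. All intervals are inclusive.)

Holds

Check (¬req → (F[0,1] (¬busy ∧ req))) at every j in [4,5]:
  j=4: antecedent false → ✓
  j=5: antecedent false → ✓
All positions satisfy it → formula holds.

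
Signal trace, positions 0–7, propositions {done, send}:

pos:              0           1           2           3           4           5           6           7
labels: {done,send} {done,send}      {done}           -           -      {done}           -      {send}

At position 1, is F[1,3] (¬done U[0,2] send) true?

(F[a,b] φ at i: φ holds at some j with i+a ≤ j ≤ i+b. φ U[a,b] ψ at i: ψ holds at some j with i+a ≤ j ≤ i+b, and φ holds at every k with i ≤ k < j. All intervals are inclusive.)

Check (¬done U[0,2] send) at each j in [2,4]:
  j=2: fails
  j=3: fails
  j=4: fails
No position in the window satisfies it → formula fails.

False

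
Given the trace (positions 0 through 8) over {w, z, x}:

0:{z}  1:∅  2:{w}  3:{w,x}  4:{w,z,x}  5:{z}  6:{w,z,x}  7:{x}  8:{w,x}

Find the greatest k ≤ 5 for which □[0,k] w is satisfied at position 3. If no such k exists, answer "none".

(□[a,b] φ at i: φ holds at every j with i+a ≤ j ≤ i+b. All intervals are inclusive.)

1

w must hold from j=3 onward; find where it first fails.
  j=3: holds
  j=4: holds
  j=5: fails
Holds on [3,4], so largest k = 1.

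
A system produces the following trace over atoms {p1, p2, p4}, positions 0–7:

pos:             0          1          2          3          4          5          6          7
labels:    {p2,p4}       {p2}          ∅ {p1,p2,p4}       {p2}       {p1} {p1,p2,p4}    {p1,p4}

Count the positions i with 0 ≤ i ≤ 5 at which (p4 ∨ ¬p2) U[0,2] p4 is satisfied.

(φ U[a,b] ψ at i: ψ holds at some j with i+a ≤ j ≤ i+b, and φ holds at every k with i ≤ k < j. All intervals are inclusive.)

Evaluate at each i in [0,5]:
  i=0: ✓ (rhs at j=0)
  i=1: ✗ (lhs fails at k=1 before rhs at j=3)
  i=2: ✓ (rhs at j=3; lhs holds on [2,2])
  i=3: ✓ (rhs at j=3)
  i=4: ✗ (lhs fails at k=4 before rhs at j=6)
  i=5: ✓ (rhs at j=6; lhs holds on [5,5])
Positions where it holds: {0, 2, 3, 5} → 4.

4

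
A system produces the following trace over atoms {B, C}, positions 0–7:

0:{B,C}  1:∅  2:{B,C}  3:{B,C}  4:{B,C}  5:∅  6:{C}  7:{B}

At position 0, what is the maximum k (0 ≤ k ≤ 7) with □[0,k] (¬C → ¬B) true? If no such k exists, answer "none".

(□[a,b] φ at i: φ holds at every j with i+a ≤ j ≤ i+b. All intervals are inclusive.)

6

(¬C → ¬B) must hold from j=0 onward; find where it first fails.
  j=0: holds
  j=1: holds
  j=2: holds
  j=3: holds
  j=4: holds
  j=5: holds
  j=6: holds
  j=7: fails
Holds on [0,6], so largest k = 6.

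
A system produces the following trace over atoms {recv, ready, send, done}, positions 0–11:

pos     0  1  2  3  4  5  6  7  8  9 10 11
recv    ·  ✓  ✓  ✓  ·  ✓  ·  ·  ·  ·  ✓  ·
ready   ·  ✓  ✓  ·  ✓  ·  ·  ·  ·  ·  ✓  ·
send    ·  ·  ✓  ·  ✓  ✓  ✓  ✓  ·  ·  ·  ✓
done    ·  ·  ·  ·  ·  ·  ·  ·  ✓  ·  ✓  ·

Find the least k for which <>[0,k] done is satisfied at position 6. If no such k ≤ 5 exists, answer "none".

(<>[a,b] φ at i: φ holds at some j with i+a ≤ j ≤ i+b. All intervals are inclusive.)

Scan j = 6,7,… for done:
  j=6: fails
  j=7: fails
  j=8: holds
First hit at j=8, so smallest k = 8-6 = 2.

2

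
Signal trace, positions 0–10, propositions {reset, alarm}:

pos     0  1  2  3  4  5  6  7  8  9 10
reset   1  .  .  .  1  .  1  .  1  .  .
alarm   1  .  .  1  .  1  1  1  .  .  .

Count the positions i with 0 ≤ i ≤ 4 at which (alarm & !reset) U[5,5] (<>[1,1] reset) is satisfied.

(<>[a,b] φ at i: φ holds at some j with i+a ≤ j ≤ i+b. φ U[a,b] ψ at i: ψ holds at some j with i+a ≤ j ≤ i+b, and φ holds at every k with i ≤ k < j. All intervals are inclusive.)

Evaluate at each i in [0,4]:
  i=0: ✗ (lhs fails at k=0 before rhs at j=5)
  i=1: ✗ (no rhs in [6,6])
  i=2: ✗ (lhs fails at k=2 before rhs at j=7)
  i=3: ✗ (no rhs in [8,8])
  i=4: ✗ (no rhs in [9,9])
Positions where it holds: {} → 0.

0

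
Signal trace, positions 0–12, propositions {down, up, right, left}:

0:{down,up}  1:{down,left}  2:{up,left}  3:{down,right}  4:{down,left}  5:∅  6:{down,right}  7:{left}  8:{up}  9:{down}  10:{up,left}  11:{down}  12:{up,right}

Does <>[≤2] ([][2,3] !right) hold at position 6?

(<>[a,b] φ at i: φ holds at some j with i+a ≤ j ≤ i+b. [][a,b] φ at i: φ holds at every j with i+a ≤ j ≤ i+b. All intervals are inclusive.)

Holds

Check [][2,3] !right at each j in [6,8]:
  j=6: holds on [8,9]
  j=7: holds on [9,10]
  j=8: holds on [10,11]
Found at j=6 → formula holds.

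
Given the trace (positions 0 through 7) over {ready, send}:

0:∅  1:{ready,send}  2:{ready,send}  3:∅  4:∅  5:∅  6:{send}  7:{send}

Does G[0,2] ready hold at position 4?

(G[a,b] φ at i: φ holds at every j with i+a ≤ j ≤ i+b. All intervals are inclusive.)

No

Check ready at every j in [4,6]:
  j=4: false
  j=5: false
  j=6: false
Fails at j=4 → formula fails.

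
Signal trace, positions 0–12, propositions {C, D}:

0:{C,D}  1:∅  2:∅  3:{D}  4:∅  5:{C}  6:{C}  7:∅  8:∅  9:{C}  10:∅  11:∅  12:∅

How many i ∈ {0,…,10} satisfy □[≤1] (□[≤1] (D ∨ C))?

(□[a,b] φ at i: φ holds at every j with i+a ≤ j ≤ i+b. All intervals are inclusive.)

0

Evaluate at each i in [0,10]:
  i=0: ✗ (fails at j=0)
  i=1: ✗ (fails at j=1)
  i=2: ✗ (fails at j=2)
  i=3: ✗ (fails at j=3)
  i=4: ✗ (fails at j=4)
  i=5: ✗ (fails at j=6)
  i=6: ✗ (fails at j=6)
  i=7: ✗ (fails at j=7)
  i=8: ✗ (fails at j=8)
  i=9: ✗ (fails at j=9)
  i=10: ✗ (fails at j=10)
Positions where it holds: {} → 0.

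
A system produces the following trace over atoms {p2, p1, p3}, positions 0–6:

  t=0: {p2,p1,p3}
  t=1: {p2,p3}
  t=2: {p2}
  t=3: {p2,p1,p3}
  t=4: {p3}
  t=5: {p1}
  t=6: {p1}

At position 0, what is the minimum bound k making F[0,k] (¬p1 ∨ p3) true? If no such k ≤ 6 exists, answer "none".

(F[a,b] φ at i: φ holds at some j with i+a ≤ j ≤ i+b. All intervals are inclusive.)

0

Scan j = 0,1,… for (¬p1 ∨ p3):
  j=0: holds
First hit at j=0, so smallest k = 0-0 = 0.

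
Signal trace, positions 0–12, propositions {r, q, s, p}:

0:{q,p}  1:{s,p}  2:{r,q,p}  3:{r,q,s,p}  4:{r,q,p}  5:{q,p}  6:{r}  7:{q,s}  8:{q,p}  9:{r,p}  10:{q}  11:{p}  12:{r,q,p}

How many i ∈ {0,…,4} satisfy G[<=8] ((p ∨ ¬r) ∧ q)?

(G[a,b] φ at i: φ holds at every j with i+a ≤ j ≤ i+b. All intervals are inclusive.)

Evaluate at each i in [0,4]:
  i=0: ✗ (fails at j=1)
  i=1: ✗ (fails at j=1)
  i=2: ✗ (fails at j=6)
  i=3: ✗ (fails at j=6)
  i=4: ✗ (fails at j=6)
Positions where it holds: {} → 0.

0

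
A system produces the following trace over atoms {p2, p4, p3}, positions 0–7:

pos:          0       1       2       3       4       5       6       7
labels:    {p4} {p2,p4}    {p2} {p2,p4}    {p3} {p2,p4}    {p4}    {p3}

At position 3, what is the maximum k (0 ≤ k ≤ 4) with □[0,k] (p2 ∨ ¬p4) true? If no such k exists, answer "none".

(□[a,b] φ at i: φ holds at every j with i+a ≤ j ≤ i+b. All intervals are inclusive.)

2

(p2 ∨ ¬p4) must hold from j=3 onward; find where it first fails.
  j=3: holds
  j=4: holds
  j=5: holds
  j=6: fails
Holds on [3,5], so largest k = 2.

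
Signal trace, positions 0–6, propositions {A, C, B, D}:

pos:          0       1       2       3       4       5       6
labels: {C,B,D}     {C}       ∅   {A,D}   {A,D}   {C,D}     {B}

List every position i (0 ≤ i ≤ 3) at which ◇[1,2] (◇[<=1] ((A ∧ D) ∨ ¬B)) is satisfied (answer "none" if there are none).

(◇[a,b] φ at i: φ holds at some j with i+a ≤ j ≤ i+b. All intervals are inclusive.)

0, 1, 2, 3

Evaluate at each i in [0,3]:
  i=0: ✓ (witness j=1)
  i=1: ✓ (witness j=2)
  i=2: ✓ (witness j=3)
  i=3: ✓ (witness j=4)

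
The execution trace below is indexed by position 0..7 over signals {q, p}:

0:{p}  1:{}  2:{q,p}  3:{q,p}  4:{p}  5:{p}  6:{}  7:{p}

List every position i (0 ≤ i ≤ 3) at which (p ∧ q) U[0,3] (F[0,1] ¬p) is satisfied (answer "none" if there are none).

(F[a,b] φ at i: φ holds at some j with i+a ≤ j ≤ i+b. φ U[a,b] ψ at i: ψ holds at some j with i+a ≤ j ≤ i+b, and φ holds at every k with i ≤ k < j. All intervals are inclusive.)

0, 1

Evaluate at each i in [0,3]:
  i=0: ✓ (rhs at j=0)
  i=1: ✓ (rhs at j=1)
  i=2: ✗ (lhs fails at k=4 before rhs at j=5)
  i=3: ✗ (lhs fails at k=4 before rhs at j=5)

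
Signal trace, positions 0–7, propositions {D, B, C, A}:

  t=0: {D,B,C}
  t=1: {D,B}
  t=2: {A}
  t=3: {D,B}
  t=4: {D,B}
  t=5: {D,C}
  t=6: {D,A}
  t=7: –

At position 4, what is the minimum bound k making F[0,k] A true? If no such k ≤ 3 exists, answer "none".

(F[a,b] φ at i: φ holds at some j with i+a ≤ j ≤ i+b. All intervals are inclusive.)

2

Scan j = 4,5,… for A:
  j=4: fails
  j=5: fails
  j=6: holds
First hit at j=6, so smallest k = 6-4 = 2.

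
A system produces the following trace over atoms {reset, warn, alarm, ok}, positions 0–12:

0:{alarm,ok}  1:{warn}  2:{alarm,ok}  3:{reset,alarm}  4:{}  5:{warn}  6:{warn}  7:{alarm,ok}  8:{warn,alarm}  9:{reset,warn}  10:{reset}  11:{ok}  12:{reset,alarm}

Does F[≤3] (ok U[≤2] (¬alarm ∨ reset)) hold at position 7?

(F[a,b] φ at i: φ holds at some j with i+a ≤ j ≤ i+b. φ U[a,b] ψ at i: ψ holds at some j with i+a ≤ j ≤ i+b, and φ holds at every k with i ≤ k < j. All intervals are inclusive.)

Check (ok U[≤2] (¬alarm ∨ reset)) at each j in [7,10]:
  j=7: fails
  j=8: fails
  j=9: holds
  j=10: holds
Found at j=9 → formula holds.

Holds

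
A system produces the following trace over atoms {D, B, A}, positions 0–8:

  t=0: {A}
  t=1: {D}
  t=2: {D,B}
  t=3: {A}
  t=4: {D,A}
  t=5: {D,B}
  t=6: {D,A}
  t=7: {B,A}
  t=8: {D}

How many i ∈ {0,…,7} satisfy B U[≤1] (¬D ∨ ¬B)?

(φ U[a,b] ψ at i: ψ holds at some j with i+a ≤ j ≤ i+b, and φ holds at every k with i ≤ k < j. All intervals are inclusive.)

Evaluate at each i in [0,7]:
  i=0: ✓ (rhs at j=0)
  i=1: ✓ (rhs at j=1)
  i=2: ✓ (rhs at j=3; lhs holds on [2,2])
  i=3: ✓ (rhs at j=3)
  i=4: ✓ (rhs at j=4)
  i=5: ✓ (rhs at j=6; lhs holds on [5,5])
  i=6: ✓ (rhs at j=6)
  i=7: ✓ (rhs at j=7)
Positions where it holds: {0, 1, 2, 3, 4, 5, 6, 7} → 8.

8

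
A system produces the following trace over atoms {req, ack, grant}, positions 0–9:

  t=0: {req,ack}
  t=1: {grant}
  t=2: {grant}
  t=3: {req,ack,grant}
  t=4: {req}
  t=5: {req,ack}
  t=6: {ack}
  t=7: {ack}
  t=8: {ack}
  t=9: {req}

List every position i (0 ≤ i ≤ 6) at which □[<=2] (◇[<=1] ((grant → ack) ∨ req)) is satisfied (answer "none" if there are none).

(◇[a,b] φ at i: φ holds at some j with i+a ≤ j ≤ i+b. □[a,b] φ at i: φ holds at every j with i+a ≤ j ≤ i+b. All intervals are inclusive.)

Evaluate at each i in [0,6]:
  i=0: ✗ (fails at j=1)
  i=1: ✗ (fails at j=1)
  i=2: ✓ (all of [2,4])
  i=3: ✓ (all of [3,5])
  i=4: ✓ (all of [4,6])
  i=5: ✓ (all of [5,7])
  i=6: ✓ (all of [6,8])

2, 3, 4, 5, 6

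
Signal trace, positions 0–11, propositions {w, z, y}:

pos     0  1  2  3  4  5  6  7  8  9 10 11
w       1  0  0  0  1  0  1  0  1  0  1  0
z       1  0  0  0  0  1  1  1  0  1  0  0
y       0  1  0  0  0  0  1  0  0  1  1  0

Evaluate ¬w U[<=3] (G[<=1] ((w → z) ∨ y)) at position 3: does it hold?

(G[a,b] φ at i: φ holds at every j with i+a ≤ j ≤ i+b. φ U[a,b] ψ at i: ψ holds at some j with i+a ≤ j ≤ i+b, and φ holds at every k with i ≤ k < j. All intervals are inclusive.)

False

Need some j in [3,6] with G[<=1] ((w → z) ∨ y), and ¬w at every k in [3,j-1].
  j=3: G[<=1] ((w → z) ∨ y) — fails at 4.
  j=4: G[<=1] ((w → z) ∨ y) — fails at 4.
  j=5: G[<=1] ((w → z) ∨ y) holds, but ¬w fails at k=4 → not this j.
  j=6: G[<=1] ((w → z) ∨ y) holds, but ¬w fails at k=4 → not this j.
No j in the window works → until fails.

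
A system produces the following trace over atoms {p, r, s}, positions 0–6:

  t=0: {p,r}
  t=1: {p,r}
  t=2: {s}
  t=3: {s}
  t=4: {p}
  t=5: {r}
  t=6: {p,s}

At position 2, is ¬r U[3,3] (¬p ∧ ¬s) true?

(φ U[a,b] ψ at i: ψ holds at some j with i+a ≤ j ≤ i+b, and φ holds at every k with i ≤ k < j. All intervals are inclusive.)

Holds

Need some j in [5,5] with (¬p ∧ ¬s), and ¬r at every k in [2,j-1].
  j=5: (¬p ∧ ¬s) holds; ¬r holds at every k in [2,4] → satisfied.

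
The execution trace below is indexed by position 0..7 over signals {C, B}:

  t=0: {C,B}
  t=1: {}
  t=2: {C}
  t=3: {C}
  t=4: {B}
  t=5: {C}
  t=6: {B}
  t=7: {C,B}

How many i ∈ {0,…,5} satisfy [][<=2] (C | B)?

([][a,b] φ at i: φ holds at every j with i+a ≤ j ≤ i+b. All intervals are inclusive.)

4

Evaluate at each i in [0,5]:
  i=0: ✗ (fails at j=1)
  i=1: ✗ (fails at j=1)
  i=2: ✓ (all of [2,4])
  i=3: ✓ (all of [3,5])
  i=4: ✓ (all of [4,6])
  i=5: ✓ (all of [5,7])
Positions where it holds: {2, 3, 4, 5} → 4.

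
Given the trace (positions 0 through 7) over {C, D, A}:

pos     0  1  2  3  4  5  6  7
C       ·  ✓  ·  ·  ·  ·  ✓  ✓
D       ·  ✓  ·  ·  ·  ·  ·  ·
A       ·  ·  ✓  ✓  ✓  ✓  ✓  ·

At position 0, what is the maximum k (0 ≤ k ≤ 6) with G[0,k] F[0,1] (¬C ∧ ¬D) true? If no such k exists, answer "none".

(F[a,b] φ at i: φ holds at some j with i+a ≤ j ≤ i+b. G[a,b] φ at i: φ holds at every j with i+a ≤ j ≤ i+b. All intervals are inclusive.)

5

F[0,1] (¬C ∧ ¬D) must hold from j=0 onward; find where it first fails.
  j=0: holds
  j=1: holds
  j=2: holds
  j=3: holds
  j=4: holds
  j=5: holds
  j=6: fails
Holds on [0,5], so largest k = 5.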